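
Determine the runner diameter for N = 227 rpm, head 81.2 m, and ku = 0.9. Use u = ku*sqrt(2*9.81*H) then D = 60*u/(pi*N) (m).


u = 0.9 * sqrt(2*9.81*81.2) = 35.9228 m/s
D = 60 * 35.9228 / (pi * 227) = 3.0224 m


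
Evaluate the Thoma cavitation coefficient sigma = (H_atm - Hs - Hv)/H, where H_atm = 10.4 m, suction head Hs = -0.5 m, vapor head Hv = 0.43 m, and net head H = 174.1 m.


sigma = (10.4 - (-0.5) - 0.43) / 174.1 = 0.0601


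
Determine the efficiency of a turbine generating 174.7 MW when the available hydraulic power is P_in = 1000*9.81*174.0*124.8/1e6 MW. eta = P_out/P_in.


P_in = 1000 * 9.81 * 174.0 * 124.8 / 1e6 = 213.0261 MW
eta = 174.7 / 213.0261 = 0.8201


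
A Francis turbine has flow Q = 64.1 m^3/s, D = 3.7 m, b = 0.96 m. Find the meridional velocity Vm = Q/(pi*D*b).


Vm = 64.1 / (pi * 3.7 * 0.96) = 5.7443 m/s


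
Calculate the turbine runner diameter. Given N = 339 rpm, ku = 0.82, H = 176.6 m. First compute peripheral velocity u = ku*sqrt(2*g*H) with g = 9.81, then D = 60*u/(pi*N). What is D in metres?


u = 0.82 * sqrt(2*9.81*176.6) = 48.2679 m/s
D = 60 * 48.2679 / (pi * 339) = 2.7193 m


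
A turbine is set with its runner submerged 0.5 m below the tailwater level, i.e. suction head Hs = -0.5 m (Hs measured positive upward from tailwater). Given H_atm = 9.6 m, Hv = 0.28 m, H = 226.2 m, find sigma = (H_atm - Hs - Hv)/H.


sigma = (9.6 - (-0.5) - 0.28) / 226.2 = 0.0434


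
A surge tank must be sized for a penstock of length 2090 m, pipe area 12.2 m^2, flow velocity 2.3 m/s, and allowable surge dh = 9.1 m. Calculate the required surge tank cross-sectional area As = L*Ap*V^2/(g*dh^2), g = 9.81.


As = 2090 * 12.2 * 2.3^2 / (9.81 * 9.1^2) = 166.0390 m^2


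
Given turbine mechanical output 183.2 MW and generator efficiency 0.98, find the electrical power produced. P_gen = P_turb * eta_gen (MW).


P_gen = 183.2 * 0.98 = 179.5360 MW


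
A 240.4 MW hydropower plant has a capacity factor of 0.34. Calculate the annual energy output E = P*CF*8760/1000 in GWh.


E = 240.4 * 0.34 * 8760 / 1000 = 716.0074 GWh


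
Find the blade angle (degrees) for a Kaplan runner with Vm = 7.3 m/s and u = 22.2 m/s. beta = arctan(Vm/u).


beta = arctan(7.3 / 22.2) = 18.2024 degrees


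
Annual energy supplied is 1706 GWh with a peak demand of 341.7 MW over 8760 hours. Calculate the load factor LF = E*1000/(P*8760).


LF = 1706 * 1000 / (341.7 * 8760) = 0.5699


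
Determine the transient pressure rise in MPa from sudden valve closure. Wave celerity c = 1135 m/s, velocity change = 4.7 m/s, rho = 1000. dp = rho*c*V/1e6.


dp = 1000 * 1135 * 4.7 / 1e6 = 5.3345 MPa


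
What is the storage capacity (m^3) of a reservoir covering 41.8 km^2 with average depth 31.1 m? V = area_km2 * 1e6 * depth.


V = 41.8 * 1e6 * 31.1 = 1.3000e+09 m^3


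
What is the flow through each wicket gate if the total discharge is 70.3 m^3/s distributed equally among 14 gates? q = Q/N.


q = 70.3 / 14 = 5.0214 m^3/s


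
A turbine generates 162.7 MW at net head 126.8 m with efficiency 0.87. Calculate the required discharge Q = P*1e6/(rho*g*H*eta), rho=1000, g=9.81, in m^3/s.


Q = 162.7 * 1e6 / (1000 * 9.81 * 126.8 * 0.87) = 150.3419 m^3/s


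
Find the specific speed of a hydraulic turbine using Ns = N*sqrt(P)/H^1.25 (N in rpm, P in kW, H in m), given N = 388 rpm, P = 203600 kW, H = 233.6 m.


Ns = 388 * 203600^0.5 / 233.6^1.25 = 191.7033


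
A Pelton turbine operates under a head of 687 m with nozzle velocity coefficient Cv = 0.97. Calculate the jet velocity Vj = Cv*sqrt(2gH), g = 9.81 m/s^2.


Vj = 0.97 * sqrt(2*9.81*687) = 112.6159 m/s


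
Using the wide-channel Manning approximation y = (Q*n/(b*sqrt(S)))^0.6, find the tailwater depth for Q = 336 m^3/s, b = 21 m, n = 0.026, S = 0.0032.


y = (336 * 0.026 / (21 * 0.0032^0.5))^0.6 = 3.3106 m


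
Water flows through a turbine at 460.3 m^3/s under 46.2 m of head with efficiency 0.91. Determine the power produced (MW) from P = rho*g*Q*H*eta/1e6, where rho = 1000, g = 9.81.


P = 1000 * 9.81 * 460.3 * 46.2 * 0.91 / 1e6 = 189.8425 MW


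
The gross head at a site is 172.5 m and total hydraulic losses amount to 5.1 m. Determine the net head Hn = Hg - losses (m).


Hn = 172.5 - 5.1 = 167.4000 m


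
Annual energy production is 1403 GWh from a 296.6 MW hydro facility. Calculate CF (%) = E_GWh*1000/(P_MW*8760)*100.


CF = 1403 * 1000 / (296.6 * 8760) * 100 = 53.9986 %


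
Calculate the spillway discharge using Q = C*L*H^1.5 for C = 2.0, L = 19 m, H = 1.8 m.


Q = 2.0 * 19 * 1.8^1.5 = 91.7682 m^3/s


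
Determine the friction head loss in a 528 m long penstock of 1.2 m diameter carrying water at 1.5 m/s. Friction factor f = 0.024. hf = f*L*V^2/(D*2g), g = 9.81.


hf = 0.024 * 528 * 1.5^2 / (1.2 * 2 * 9.81) = 1.2110 m


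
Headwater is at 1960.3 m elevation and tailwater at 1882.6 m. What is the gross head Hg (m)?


Hg = 1960.3 - 1882.6 = 77.7000 m


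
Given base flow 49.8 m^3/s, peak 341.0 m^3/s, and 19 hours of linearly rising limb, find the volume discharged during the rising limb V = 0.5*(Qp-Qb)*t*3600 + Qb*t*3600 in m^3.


V = 0.5*(341.0 - 49.8)*19*3600 + 49.8*19*3600 = 1.3365e+07 m^3


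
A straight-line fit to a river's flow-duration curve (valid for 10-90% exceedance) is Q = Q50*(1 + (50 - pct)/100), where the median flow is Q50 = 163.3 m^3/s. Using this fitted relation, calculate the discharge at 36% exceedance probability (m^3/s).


Q = 163.3 * (1 + (50 - 36)/100) = 186.1620 m^3/s


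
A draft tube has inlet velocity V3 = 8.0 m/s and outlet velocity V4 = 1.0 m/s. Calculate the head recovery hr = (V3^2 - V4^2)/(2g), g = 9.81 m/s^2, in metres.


hr = (8.0^2 - 1.0^2) / (2*9.81) = 3.2110 m


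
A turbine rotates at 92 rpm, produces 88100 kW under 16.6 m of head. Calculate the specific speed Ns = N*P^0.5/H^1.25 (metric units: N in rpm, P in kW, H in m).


Ns = 92 * 88100^0.5 / 16.6^1.25 = 814.9682


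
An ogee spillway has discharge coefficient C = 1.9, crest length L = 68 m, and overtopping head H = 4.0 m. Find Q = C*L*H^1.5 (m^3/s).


Q = 1.9 * 68 * 4.0^1.5 = 1033.6000 m^3/s


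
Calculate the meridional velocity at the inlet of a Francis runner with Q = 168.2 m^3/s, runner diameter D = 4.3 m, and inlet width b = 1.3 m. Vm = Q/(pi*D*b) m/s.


Vm = 168.2 / (pi * 4.3 * 1.3) = 9.5778 m/s


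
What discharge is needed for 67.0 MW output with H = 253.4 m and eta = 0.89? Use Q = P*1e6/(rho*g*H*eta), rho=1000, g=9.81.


Q = 67.0 * 1e6 / (1000 * 9.81 * 253.4 * 0.89) = 30.2837 m^3/s


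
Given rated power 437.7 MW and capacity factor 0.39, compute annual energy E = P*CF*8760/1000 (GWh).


E = 437.7 * 0.39 * 8760 / 1000 = 1495.3583 GWh


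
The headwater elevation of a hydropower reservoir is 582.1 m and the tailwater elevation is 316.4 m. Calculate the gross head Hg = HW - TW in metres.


Hg = 582.1 - 316.4 = 265.7000 m


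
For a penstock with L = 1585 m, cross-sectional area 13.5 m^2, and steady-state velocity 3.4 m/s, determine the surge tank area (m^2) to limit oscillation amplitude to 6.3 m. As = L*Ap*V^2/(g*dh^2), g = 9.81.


As = 1585 * 13.5 * 3.4^2 / (9.81 * 6.3^2) = 635.2882 m^2


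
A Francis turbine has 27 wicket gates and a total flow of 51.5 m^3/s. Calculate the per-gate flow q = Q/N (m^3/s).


q = 51.5 / 27 = 1.9074 m^3/s


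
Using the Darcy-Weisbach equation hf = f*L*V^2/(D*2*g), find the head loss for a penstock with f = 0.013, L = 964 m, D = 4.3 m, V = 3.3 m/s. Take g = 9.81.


hf = 0.013 * 964 * 3.3^2 / (4.3 * 2 * 9.81) = 1.6176 m


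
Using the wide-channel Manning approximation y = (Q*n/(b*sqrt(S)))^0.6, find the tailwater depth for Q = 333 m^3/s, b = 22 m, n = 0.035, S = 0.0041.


y = (333 * 0.035 / (22 * 0.0041^0.5))^0.6 = 3.5532 m


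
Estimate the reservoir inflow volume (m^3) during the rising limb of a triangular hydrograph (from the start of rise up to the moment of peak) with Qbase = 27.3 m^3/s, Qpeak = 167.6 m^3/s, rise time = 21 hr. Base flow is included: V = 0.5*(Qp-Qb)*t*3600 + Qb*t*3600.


V = 0.5*(167.6 - 27.3)*21*3600 + 27.3*21*3600 = 7.3672e+06 m^3


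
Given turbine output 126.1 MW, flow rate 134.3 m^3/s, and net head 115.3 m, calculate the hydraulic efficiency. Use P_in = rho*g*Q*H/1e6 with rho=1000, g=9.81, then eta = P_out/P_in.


P_in = 1000 * 9.81 * 134.3 * 115.3 / 1e6 = 151.9058 MW
eta = 126.1 / 151.9058 = 0.8301


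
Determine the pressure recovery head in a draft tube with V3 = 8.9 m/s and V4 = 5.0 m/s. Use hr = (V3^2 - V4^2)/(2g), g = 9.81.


hr = (8.9^2 - 5.0^2) / (2*9.81) = 2.7630 m


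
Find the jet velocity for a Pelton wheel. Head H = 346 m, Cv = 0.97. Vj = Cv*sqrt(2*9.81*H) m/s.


Vj = 0.97 * sqrt(2*9.81*346) = 79.9207 m/s


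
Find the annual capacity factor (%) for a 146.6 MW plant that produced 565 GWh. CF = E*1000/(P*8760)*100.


CF = 565 * 1000 / (146.6 * 8760) * 100 = 43.9957 %


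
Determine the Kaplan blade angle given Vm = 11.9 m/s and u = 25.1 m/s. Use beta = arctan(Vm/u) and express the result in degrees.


beta = arctan(11.9 / 25.1) = 25.3658 degrees


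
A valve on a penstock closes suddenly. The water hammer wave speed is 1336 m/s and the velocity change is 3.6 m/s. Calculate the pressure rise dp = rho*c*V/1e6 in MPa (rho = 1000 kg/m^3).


dp = 1000 * 1336 * 3.6 / 1e6 = 4.8096 MPa


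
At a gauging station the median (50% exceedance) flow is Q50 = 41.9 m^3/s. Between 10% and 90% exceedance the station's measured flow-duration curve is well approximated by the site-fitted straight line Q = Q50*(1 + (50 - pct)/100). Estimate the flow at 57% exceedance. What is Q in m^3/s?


Q = 41.9 * (1 + (50 - 57)/100) = 38.9670 m^3/s


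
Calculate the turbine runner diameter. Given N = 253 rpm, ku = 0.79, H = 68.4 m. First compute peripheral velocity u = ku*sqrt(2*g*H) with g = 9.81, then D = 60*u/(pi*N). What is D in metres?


u = 0.79 * sqrt(2*9.81*68.4) = 28.9404 m/s
D = 60 * 28.9404 / (pi * 253) = 2.1847 m


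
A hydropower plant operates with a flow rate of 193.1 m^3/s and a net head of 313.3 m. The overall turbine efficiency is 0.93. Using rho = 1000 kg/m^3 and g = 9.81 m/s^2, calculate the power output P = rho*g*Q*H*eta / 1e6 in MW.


P = 1000 * 9.81 * 193.1 * 313.3 * 0.93 / 1e6 = 551.9435 MW


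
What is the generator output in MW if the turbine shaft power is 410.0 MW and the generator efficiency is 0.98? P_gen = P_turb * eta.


P_gen = 410.0 * 0.98 = 401.8000 MW


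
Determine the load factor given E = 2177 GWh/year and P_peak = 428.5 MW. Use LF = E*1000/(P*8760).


LF = 2177 * 1000 / (428.5 * 8760) = 0.5800


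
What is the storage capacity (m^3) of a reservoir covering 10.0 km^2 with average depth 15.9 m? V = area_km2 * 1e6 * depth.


V = 10.0 * 1e6 * 15.9 = 1.5900e+08 m^3


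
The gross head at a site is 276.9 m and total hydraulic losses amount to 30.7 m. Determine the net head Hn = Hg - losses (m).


Hn = 276.9 - 30.7 = 246.2000 m


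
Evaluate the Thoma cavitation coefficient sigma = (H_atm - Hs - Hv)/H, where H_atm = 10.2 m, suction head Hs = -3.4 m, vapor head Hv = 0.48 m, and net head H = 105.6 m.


sigma = (10.2 - (-3.4) - 0.48) / 105.6 = 0.1242


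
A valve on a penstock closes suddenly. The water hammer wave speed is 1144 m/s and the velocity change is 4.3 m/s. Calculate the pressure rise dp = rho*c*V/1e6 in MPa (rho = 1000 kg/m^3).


dp = 1000 * 1144 * 4.3 / 1e6 = 4.9192 MPa


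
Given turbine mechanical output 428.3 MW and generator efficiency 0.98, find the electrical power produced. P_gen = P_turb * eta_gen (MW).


P_gen = 428.3 * 0.98 = 419.7340 MW


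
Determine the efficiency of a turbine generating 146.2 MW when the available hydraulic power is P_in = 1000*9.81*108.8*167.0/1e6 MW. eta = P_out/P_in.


P_in = 1000 * 9.81 * 108.8 * 167.0 / 1e6 = 178.2438 MW
eta = 146.2 / 178.2438 = 0.8202


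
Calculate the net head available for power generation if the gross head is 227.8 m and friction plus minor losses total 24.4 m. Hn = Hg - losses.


Hn = 227.8 - 24.4 = 203.4000 m


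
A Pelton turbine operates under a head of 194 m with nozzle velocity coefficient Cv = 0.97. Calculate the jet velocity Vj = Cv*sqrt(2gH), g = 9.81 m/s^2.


Vj = 0.97 * sqrt(2*9.81*194) = 59.8442 m/s


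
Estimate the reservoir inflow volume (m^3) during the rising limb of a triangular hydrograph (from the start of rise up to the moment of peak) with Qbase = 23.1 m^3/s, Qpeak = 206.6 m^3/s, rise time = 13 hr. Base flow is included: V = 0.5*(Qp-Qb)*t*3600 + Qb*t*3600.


V = 0.5*(206.6 - 23.1)*13*3600 + 23.1*13*3600 = 5.3750e+06 m^3


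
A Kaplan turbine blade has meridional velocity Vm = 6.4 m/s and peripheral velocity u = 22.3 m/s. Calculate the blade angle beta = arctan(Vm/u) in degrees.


beta = arctan(6.4 / 22.3) = 16.0132 degrees


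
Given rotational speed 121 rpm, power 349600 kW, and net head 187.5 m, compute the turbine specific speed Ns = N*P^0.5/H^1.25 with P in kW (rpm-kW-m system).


Ns = 121 * 349600^0.5 / 187.5^1.25 = 103.1144


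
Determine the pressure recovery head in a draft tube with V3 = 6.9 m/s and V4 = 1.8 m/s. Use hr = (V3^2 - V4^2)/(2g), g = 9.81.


hr = (6.9^2 - 1.8^2) / (2*9.81) = 2.2615 m


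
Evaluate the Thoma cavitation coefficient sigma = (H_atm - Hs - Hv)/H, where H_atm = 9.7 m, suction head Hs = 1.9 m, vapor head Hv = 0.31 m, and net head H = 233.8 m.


sigma = (9.7 - 1.9 - 0.31) / 233.8 = 0.0320


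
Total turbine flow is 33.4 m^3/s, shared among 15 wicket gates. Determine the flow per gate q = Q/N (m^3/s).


q = 33.4 / 15 = 2.2267 m^3/s


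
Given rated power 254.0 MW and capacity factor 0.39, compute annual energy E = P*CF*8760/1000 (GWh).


E = 254.0 * 0.39 * 8760 / 1000 = 867.7656 GWh


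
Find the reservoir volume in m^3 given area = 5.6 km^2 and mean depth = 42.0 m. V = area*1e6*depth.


V = 5.6 * 1e6 * 42.0 = 2.3520e+08 m^3


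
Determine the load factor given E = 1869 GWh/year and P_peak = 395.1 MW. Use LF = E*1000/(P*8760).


LF = 1869 * 1000 / (395.1 * 8760) = 0.5400


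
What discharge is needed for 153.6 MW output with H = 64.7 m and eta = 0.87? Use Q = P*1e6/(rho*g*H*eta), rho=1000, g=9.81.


Q = 153.6 * 1e6 / (1000 * 9.81 * 64.7 * 0.87) = 278.1626 m^3/s


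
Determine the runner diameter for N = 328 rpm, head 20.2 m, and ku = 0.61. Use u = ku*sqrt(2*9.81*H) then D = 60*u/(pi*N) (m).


u = 0.61 * sqrt(2*9.81*20.2) = 12.1438 m/s
D = 60 * 12.1438 / (pi * 328) = 0.7071 m


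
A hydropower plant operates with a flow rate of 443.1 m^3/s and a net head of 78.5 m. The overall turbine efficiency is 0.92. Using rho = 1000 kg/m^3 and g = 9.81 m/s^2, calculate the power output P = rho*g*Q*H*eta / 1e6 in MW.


P = 1000 * 9.81 * 443.1 * 78.5 * 0.92 / 1e6 = 313.9267 MW


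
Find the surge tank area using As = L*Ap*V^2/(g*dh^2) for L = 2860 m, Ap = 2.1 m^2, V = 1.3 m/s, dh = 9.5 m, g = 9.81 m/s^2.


As = 2860 * 2.1 * 1.3^2 / (9.81 * 9.5^2) = 11.4645 m^2


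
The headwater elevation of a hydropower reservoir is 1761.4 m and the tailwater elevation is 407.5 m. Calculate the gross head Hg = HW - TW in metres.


Hg = 1761.4 - 407.5 = 1353.9000 m


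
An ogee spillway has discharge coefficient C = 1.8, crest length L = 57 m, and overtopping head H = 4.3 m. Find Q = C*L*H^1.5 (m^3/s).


Q = 1.8 * 57 * 4.3^1.5 = 914.8503 m^3/s


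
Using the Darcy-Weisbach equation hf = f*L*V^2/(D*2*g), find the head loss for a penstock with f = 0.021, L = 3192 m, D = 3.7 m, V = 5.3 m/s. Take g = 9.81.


hf = 0.021 * 3192 * 5.3^2 / (3.7 * 2 * 9.81) = 25.9378 m


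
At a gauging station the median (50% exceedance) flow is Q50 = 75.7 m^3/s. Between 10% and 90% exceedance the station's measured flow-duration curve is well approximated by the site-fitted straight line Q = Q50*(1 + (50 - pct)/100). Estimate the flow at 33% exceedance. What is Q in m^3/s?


Q = 75.7 * (1 + (50 - 33)/100) = 88.5690 m^3/s


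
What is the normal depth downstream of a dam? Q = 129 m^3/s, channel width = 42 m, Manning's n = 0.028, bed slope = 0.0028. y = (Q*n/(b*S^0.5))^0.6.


y = (129 * 0.028 / (42 * 0.0028^0.5))^0.6 = 1.3383 m


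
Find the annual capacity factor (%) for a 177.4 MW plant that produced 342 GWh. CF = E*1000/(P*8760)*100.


CF = 342 * 1000 / (177.4 * 8760) * 100 = 22.0074 %


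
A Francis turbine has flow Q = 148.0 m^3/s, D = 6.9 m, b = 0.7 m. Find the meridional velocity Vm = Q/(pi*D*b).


Vm = 148.0 / (pi * 6.9 * 0.7) = 9.7536 m/s


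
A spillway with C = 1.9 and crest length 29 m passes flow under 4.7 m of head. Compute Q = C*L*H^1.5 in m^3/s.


Q = 1.9 * 29 * 4.7^1.5 = 561.4336 m^3/s


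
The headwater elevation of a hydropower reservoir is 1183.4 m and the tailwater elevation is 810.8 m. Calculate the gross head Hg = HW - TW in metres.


Hg = 1183.4 - 810.8 = 372.6000 m


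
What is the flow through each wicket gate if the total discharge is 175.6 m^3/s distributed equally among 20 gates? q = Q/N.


q = 175.6 / 20 = 8.7800 m^3/s


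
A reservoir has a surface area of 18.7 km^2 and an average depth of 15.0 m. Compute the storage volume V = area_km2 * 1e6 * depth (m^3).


V = 18.7 * 1e6 * 15.0 = 2.8050e+08 m^3


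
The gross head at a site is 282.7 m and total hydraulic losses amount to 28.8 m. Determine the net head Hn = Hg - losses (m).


Hn = 282.7 - 28.8 = 253.9000 m


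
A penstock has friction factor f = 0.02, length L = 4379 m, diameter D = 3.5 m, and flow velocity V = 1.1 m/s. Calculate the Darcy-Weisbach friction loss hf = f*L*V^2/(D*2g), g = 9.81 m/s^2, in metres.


hf = 0.02 * 4379 * 1.1^2 / (3.5 * 2 * 9.81) = 1.5432 m


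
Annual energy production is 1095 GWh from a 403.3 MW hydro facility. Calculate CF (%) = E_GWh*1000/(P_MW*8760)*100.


CF = 1095 * 1000 / (403.3 * 8760) * 100 = 30.9943 %


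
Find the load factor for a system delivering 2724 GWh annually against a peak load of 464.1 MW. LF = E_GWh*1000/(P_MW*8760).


LF = 2724 * 1000 / (464.1 * 8760) = 0.6700


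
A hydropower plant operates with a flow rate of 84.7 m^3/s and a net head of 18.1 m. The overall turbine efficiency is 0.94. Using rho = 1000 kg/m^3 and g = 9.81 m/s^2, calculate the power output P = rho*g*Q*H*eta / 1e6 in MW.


P = 1000 * 9.81 * 84.7 * 18.1 * 0.94 / 1e6 = 14.1371 MW


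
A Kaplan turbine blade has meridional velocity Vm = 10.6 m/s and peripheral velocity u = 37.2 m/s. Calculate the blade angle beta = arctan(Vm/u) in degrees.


beta = arctan(10.6 / 37.2) = 15.9047 degrees


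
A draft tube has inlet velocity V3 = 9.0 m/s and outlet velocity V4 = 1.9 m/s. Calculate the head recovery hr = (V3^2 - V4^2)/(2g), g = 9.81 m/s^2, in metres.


hr = (9.0^2 - 1.9^2) / (2*9.81) = 3.9444 m


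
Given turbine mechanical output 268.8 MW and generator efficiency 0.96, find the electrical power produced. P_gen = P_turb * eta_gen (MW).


P_gen = 268.8 * 0.96 = 258.0480 MW


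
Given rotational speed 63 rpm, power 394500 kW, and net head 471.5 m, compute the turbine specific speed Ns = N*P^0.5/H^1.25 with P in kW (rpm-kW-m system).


Ns = 63 * 394500^0.5 / 471.5^1.25 = 18.0099


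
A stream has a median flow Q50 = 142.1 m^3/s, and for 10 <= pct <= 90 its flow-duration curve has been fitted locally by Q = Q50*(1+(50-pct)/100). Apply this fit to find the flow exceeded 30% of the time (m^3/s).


Q = 142.1 * (1 + (50 - 30)/100) = 170.5200 m^3/s


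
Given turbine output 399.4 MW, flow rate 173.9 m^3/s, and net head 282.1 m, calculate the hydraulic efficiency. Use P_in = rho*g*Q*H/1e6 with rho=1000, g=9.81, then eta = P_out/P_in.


P_in = 1000 * 9.81 * 173.9 * 282.1 / 1e6 = 481.2510 MW
eta = 399.4 / 481.2510 = 0.8299


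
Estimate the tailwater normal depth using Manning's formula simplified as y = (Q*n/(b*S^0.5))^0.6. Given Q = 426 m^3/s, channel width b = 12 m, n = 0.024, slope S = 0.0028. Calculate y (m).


y = (426 * 0.024 / (12 * 0.0028^0.5))^0.6 = 5.2981 m


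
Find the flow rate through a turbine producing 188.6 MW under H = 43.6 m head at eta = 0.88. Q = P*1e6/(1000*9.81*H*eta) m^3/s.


Q = 188.6 * 1e6 / (1000 * 9.81 * 43.6 * 0.88) = 501.0759 m^3/s


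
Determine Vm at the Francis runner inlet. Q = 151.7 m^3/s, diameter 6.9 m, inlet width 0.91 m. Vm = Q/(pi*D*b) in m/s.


Vm = 151.7 / (pi * 6.9 * 0.91) = 7.6903 m/s


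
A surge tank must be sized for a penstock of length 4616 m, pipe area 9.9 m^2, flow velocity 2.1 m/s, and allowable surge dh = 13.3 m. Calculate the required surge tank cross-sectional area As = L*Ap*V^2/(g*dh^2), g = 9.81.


As = 4616 * 9.9 * 2.1^2 / (9.81 * 13.3^2) = 116.1361 m^2


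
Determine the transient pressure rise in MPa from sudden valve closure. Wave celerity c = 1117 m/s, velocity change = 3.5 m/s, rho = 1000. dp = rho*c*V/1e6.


dp = 1000 * 1117 * 3.5 / 1e6 = 3.9095 MPa


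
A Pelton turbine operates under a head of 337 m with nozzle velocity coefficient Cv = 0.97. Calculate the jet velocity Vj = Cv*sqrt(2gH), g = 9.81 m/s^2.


Vj = 0.97 * sqrt(2*9.81*337) = 78.8744 m/s


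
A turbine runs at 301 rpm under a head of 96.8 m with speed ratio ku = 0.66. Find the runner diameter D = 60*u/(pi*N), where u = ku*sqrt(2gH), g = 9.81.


u = 0.66 * sqrt(2*9.81*96.8) = 28.7628 m/s
D = 60 * 28.7628 / (pi * 301) = 1.8250 m


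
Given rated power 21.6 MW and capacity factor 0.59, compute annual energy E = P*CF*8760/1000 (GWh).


E = 21.6 * 0.59 * 8760 / 1000 = 111.6374 GWh


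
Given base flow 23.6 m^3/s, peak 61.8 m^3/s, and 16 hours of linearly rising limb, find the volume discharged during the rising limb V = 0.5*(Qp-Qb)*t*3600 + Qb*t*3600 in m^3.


V = 0.5*(61.8 - 23.6)*16*3600 + 23.6*16*3600 = 2.4595e+06 m^3


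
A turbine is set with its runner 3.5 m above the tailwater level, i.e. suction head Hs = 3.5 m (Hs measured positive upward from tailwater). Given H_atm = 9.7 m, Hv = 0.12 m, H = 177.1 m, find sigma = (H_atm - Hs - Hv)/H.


sigma = (9.7 - 3.5 - 0.12) / 177.1 = 0.0343


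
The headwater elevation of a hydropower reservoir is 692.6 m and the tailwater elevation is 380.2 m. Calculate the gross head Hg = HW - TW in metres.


Hg = 692.6 - 380.2 = 312.4000 m


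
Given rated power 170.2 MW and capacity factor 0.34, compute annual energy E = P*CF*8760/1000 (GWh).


E = 170.2 * 0.34 * 8760 / 1000 = 506.9237 GWh


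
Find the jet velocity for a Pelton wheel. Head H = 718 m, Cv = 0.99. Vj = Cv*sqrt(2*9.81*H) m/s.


Vj = 0.99 * sqrt(2*9.81*718) = 117.5024 m/s


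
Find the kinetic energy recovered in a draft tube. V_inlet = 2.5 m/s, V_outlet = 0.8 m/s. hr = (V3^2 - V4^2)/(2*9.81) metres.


hr = (2.5^2 - 0.8^2) / (2*9.81) = 0.2859 m


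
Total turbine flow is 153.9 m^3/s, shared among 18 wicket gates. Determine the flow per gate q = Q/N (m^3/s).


q = 153.9 / 18 = 8.5500 m^3/s


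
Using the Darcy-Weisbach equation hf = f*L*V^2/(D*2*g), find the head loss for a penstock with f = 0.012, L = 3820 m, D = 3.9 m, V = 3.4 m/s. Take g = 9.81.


hf = 0.012 * 3820 * 3.4^2 / (3.9 * 2 * 9.81) = 6.9253 m


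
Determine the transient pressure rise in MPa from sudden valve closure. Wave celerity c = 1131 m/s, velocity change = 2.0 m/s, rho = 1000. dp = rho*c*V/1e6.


dp = 1000 * 1131 * 2.0 / 1e6 = 2.2620 MPa


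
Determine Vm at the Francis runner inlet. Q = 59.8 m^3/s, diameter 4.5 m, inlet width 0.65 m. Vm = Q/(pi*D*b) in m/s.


Vm = 59.8 / (pi * 4.5 * 0.65) = 6.5077 m/s


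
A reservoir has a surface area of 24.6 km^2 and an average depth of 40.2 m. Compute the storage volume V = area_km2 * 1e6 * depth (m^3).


V = 24.6 * 1e6 * 40.2 = 9.8892e+08 m^3


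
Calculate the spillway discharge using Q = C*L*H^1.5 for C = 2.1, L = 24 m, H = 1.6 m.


Q = 2.1 * 24 * 1.6^1.5 = 102.0024 m^3/s


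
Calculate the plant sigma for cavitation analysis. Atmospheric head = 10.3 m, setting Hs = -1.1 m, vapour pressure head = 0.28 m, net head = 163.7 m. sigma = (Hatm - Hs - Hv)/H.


sigma = (10.3 - (-1.1) - 0.28) / 163.7 = 0.0679


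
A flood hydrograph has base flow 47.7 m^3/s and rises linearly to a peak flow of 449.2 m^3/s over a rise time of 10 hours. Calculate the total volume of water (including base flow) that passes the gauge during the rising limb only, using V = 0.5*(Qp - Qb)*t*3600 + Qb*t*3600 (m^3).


V = 0.5*(449.2 - 47.7)*10*3600 + 47.7*10*3600 = 8.9442e+06 m^3


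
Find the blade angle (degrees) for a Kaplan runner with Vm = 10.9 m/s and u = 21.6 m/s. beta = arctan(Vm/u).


beta = arctan(10.9 / 21.6) = 26.7769 degrees


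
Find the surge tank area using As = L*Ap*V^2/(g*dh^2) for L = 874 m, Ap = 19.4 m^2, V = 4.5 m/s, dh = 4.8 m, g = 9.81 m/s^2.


As = 874 * 19.4 * 4.5^2 / (9.81 * 4.8^2) = 1519.1012 m^2


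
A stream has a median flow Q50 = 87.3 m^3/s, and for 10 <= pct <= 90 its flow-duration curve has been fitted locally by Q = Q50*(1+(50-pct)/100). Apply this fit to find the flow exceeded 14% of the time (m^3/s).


Q = 87.3 * (1 + (50 - 14)/100) = 118.7280 m^3/s


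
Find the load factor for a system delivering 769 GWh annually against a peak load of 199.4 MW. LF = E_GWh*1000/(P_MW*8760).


LF = 769 * 1000 / (199.4 * 8760) = 0.4402


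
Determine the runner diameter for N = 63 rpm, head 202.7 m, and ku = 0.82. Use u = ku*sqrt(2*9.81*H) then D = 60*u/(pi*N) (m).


u = 0.82 * sqrt(2*9.81*202.7) = 51.7119 m/s
D = 60 * 51.7119 / (pi * 63) = 15.6766 m


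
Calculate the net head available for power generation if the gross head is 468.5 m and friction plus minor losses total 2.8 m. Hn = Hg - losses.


Hn = 468.5 - 2.8 = 465.7000 m


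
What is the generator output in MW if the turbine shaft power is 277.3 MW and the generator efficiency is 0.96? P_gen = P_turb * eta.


P_gen = 277.3 * 0.96 = 266.2080 MW


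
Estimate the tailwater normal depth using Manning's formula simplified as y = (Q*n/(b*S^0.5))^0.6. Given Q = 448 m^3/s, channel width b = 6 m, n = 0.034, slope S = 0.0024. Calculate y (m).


y = (448 * 0.034 / (6 * 0.0024^0.5))^0.6 = 10.6832 m


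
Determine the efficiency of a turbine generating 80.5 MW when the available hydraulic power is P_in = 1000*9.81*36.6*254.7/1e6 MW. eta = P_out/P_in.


P_in = 1000 * 9.81 * 36.6 * 254.7 / 1e6 = 91.4490 MW
eta = 80.5 / 91.4490 = 0.8803


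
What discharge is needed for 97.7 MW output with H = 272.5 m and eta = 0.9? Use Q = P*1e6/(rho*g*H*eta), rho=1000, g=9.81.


Q = 97.7 * 1e6 / (1000 * 9.81 * 272.5 * 0.9) = 40.6085 m^3/s


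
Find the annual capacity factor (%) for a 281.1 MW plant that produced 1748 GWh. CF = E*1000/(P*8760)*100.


CF = 1748 * 1000 / (281.1 * 8760) * 100 = 70.9866 %


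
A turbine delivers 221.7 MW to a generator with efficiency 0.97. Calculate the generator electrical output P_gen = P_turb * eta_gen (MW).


P_gen = 221.7 * 0.97 = 215.0490 MW


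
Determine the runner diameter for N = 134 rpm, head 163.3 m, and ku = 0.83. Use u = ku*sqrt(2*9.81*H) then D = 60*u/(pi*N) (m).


u = 0.83 * sqrt(2*9.81*163.3) = 46.9808 m/s
D = 60 * 46.9808 / (pi * 134) = 6.6960 m


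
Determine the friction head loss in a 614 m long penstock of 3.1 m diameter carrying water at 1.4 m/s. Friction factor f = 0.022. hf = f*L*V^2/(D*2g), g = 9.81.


hf = 0.022 * 614 * 1.4^2 / (3.1 * 2 * 9.81) = 0.4353 m


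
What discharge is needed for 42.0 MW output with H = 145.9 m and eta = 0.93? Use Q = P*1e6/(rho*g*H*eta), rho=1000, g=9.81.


Q = 42.0 * 1e6 / (1000 * 9.81 * 145.9 * 0.93) = 31.5531 m^3/s


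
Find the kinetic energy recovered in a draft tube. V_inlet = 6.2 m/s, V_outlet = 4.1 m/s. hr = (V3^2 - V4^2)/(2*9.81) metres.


hr = (6.2^2 - 4.1^2) / (2*9.81) = 1.1024 m


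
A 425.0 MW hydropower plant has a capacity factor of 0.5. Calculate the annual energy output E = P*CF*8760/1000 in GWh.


E = 425.0 * 0.5 * 8760 / 1000 = 1861.5000 GWh


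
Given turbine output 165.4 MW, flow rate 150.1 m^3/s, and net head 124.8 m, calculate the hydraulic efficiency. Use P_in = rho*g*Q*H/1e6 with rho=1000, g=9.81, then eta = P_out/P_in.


P_in = 1000 * 9.81 * 150.1 * 124.8 / 1e6 = 183.7656 MW
eta = 165.4 / 183.7656 = 0.9001


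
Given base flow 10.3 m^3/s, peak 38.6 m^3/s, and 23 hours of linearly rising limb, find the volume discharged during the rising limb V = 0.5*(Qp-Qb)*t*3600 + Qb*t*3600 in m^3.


V = 0.5*(38.6 - 10.3)*23*3600 + 10.3*23*3600 = 2.0245e+06 m^3


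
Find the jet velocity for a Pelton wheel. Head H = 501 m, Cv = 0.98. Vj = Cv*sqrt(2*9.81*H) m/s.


Vj = 0.98 * sqrt(2*9.81*501) = 97.1616 m/s


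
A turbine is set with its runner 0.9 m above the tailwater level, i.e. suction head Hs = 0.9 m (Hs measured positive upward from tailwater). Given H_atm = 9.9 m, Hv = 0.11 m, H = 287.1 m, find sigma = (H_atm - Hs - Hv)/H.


sigma = (9.9 - 0.9 - 0.11) / 287.1 = 0.0310


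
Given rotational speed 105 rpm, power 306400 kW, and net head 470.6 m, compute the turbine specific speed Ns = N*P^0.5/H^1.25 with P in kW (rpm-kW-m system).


Ns = 105 * 306400^0.5 / 470.6^1.25 = 26.5167


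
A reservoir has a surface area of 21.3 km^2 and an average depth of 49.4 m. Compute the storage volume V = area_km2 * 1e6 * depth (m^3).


V = 21.3 * 1e6 * 49.4 = 1.0522e+09 m^3


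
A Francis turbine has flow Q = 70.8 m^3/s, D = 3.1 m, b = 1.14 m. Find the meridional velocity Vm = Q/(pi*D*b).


Vm = 70.8 / (pi * 3.1 * 1.14) = 6.3770 m/s


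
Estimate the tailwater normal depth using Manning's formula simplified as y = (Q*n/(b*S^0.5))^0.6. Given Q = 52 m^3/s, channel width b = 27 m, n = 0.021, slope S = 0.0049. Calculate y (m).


y = (52 * 0.021 / (27 * 0.0049^0.5))^0.6 = 0.7195 m


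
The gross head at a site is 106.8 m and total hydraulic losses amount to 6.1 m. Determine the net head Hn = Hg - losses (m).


Hn = 106.8 - 6.1 = 100.7000 m


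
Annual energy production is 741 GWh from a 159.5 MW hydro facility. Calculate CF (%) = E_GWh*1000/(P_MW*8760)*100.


CF = 741 * 1000 / (159.5 * 8760) * 100 = 53.0339 %


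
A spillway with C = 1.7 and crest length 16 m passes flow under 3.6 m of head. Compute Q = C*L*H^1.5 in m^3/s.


Q = 1.7 * 16 * 3.6^1.5 = 185.7901 m^3/s


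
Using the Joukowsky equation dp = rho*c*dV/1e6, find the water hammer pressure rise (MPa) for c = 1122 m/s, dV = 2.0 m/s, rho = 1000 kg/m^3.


dp = 1000 * 1122 * 2.0 / 1e6 = 2.2440 MPa


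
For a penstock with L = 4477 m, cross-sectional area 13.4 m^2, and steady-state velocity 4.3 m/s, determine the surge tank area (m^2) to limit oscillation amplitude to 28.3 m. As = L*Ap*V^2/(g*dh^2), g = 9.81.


As = 4477 * 13.4 * 4.3^2 / (9.81 * 28.3^2) = 141.1845 m^2


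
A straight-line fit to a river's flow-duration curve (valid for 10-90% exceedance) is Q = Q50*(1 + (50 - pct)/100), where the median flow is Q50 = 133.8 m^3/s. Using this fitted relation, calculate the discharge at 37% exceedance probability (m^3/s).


Q = 133.8 * (1 + (50 - 37)/100) = 151.1940 m^3/s


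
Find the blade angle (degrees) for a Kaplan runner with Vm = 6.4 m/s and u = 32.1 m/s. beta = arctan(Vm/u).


beta = arctan(6.4 / 32.1) = 11.2756 degrees


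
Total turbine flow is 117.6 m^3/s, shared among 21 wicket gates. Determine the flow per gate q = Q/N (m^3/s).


q = 117.6 / 21 = 5.6000 m^3/s


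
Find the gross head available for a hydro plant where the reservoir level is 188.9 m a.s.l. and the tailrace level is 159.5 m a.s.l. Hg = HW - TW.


Hg = 188.9 - 159.5 = 29.4000 m


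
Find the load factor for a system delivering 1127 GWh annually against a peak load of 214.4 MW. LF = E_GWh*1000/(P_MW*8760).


LF = 1127 * 1000 / (214.4 * 8760) = 0.6001


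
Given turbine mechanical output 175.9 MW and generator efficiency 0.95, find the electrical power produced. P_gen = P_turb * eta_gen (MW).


P_gen = 175.9 * 0.95 = 167.1050 MW


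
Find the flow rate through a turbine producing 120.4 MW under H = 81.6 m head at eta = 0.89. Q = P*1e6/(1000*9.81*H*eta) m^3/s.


Q = 120.4 * 1e6 / (1000 * 9.81 * 81.6 * 0.89) = 168.9963 m^3/s


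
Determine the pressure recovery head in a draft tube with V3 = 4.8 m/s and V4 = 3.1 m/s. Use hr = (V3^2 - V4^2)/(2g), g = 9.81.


hr = (4.8^2 - 3.1^2) / (2*9.81) = 0.6845 m


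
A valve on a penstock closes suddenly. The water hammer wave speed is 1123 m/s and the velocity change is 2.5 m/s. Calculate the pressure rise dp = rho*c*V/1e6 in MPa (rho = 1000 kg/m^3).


dp = 1000 * 1123 * 2.5 / 1e6 = 2.8075 MPa


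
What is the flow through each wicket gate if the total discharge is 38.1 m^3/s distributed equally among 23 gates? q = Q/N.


q = 38.1 / 23 = 1.6565 m^3/s


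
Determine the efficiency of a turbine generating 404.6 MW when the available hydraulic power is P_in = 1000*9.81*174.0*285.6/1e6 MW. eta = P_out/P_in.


P_in = 1000 * 9.81 * 174.0 * 285.6 / 1e6 = 487.5021 MW
eta = 404.6 / 487.5021 = 0.8299


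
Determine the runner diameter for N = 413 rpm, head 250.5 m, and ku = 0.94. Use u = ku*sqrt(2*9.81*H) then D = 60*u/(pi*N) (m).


u = 0.94 * sqrt(2*9.81*250.5) = 65.8994 m/s
D = 60 * 65.8994 / (pi * 413) = 3.0474 m


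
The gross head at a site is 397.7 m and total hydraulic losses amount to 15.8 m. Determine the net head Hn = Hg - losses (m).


Hn = 397.7 - 15.8 = 381.9000 m


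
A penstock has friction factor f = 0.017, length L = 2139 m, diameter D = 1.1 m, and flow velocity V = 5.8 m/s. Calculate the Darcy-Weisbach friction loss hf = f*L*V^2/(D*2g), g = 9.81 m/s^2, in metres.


hf = 0.017 * 2139 * 5.8^2 / (1.1 * 2 * 9.81) = 56.6792 m


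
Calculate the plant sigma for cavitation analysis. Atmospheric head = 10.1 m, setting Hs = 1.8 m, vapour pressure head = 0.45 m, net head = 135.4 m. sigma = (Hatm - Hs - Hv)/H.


sigma = (10.1 - 1.8 - 0.45) / 135.4 = 0.0580


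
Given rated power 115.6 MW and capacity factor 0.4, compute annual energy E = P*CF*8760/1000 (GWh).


E = 115.6 * 0.4 * 8760 / 1000 = 405.0624 GWh


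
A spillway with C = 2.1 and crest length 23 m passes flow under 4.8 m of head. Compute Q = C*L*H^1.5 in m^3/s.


Q = 2.1 * 23 * 4.8^1.5 = 507.9360 m^3/s


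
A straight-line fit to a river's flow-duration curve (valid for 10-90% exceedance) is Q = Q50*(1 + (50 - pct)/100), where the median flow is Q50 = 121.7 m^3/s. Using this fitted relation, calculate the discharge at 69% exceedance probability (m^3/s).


Q = 121.7 * (1 + (50 - 69)/100) = 98.5770 m^3/s


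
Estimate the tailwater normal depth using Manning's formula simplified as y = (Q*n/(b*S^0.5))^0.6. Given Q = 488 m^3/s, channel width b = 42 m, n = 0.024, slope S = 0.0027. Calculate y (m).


y = (488 * 0.024 / (42 * 0.0027^0.5))^0.6 = 2.7404 m


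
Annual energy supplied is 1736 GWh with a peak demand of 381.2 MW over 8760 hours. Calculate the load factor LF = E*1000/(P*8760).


LF = 1736 * 1000 / (381.2 * 8760) = 0.5199


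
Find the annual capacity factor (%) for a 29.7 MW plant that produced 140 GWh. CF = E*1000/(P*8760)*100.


CF = 140 * 1000 / (29.7 * 8760) * 100 = 53.8106 %


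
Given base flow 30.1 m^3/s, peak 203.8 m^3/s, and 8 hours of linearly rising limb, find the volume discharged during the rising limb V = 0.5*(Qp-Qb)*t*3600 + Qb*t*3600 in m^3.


V = 0.5*(203.8 - 30.1)*8*3600 + 30.1*8*3600 = 3.3682e+06 m^3


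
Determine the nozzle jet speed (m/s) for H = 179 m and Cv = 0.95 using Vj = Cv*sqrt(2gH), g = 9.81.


Vj = 0.95 * sqrt(2*9.81*179) = 56.2989 m/s


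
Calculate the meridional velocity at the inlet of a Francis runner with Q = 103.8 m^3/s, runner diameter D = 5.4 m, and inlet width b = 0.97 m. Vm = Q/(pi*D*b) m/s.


Vm = 103.8 / (pi * 5.4 * 0.97) = 6.3079 m/s


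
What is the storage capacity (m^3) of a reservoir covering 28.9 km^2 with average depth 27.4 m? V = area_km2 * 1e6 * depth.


V = 28.9 * 1e6 * 27.4 = 7.9186e+08 m^3


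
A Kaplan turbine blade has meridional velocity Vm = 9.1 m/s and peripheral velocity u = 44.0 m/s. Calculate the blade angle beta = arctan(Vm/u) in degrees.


beta = arctan(9.1 / 44.0) = 11.6851 degrees


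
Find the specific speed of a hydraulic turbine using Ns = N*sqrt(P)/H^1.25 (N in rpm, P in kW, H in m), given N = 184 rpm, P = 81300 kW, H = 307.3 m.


Ns = 184 * 81300^0.5 / 307.3^1.25 = 40.7765


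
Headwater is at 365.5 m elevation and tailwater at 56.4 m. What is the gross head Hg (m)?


Hg = 365.5 - 56.4 = 309.1000 m


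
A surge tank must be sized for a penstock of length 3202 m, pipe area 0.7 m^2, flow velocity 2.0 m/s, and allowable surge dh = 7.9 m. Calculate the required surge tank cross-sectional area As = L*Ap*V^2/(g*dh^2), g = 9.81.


As = 3202 * 0.7 * 2.0^2 / (9.81 * 7.9^2) = 14.6439 m^2


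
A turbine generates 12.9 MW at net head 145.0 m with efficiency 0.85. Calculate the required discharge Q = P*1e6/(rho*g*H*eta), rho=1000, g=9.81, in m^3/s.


Q = 12.9 * 1e6 / (1000 * 9.81 * 145.0 * 0.85) = 10.6692 m^3/s


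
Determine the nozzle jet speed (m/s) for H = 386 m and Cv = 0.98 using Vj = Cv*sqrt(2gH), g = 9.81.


Vj = 0.98 * sqrt(2*9.81*386) = 85.2843 m/s


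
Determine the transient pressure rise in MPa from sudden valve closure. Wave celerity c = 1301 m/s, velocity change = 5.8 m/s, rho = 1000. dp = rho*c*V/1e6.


dp = 1000 * 1301 * 5.8 / 1e6 = 7.5458 MPa


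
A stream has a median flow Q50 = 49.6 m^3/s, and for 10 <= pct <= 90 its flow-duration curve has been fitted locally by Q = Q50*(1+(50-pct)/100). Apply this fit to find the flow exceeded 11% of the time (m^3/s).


Q = 49.6 * (1 + (50 - 11)/100) = 68.9440 m^3/s


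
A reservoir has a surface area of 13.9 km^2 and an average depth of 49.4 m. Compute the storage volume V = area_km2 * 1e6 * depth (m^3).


V = 13.9 * 1e6 * 49.4 = 6.8666e+08 m^3


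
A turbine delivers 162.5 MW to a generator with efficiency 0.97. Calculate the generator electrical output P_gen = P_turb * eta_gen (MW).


P_gen = 162.5 * 0.97 = 157.6250 MW


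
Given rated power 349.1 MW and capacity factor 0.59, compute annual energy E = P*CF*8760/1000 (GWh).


E = 349.1 * 0.59 * 8760 / 1000 = 1804.2884 GWh


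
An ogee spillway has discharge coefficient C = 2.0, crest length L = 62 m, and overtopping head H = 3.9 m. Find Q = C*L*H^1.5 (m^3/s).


Q = 2.0 * 62 * 3.9^1.5 = 955.0335 m^3/s


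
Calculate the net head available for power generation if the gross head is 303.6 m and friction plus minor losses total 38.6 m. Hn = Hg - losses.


Hn = 303.6 - 38.6 = 265.0000 m


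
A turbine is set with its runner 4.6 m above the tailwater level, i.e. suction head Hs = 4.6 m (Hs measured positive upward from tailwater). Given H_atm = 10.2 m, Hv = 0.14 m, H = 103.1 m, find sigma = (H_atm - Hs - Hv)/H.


sigma = (10.2 - 4.6 - 0.14) / 103.1 = 0.0530


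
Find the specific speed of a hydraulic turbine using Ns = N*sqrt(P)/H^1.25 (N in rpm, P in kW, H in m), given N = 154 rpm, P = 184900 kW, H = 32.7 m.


Ns = 154 * 184900^0.5 / 32.7^1.25 = 846.8461


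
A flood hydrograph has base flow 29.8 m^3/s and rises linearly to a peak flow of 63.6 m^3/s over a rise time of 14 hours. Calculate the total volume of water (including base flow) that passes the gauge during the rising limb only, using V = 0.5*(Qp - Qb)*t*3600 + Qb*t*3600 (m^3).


V = 0.5*(63.6 - 29.8)*14*3600 + 29.8*14*3600 = 2.3537e+06 m^3


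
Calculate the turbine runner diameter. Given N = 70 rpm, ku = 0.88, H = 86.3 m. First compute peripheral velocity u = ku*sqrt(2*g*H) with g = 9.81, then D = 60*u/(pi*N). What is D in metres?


u = 0.88 * sqrt(2*9.81*86.3) = 36.2108 m/s
D = 60 * 36.2108 / (pi * 70) = 9.8796 m


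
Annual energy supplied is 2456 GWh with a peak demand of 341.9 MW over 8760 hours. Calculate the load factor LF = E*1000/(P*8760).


LF = 2456 * 1000 / (341.9 * 8760) = 0.8200
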